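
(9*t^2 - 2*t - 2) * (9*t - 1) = 81*t^3 - 27*t^2 - 16*t + 2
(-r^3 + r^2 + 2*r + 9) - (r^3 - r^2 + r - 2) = -2*r^3 + 2*r^2 + r + 11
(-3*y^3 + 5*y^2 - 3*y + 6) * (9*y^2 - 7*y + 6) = -27*y^5 + 66*y^4 - 80*y^3 + 105*y^2 - 60*y + 36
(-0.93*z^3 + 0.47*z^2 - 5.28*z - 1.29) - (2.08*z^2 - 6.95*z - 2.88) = -0.93*z^3 - 1.61*z^2 + 1.67*z + 1.59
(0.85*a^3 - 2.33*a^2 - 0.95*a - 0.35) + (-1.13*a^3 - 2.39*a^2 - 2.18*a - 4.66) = -0.28*a^3 - 4.72*a^2 - 3.13*a - 5.01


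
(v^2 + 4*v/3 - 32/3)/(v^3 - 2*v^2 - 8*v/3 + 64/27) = 9*(v + 4)/(9*v^2 + 6*v - 8)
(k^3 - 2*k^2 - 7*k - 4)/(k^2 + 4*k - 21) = (k^3 - 2*k^2 - 7*k - 4)/(k^2 + 4*k - 21)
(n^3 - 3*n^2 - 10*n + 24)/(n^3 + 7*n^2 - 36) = (n - 4)/(n + 6)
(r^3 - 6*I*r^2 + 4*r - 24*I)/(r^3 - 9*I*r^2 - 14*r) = (r^2 - 4*I*r + 12)/(r*(r - 7*I))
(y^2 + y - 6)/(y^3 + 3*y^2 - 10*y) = (y + 3)/(y*(y + 5))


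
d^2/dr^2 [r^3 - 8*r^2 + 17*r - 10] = 6*r - 16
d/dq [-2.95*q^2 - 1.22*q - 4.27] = -5.9*q - 1.22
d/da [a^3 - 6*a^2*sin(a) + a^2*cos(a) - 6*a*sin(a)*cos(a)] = -a^2*sin(a) - 6*a^2*cos(a) + 3*a^2 - 12*a*sin(a) + 2*a*cos(a) - 6*a*cos(2*a) - 3*sin(2*a)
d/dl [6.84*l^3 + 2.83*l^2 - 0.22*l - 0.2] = 20.52*l^2 + 5.66*l - 0.22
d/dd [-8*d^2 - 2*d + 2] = -16*d - 2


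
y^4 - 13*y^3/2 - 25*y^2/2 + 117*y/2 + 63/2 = (y - 7)*(y - 3)*(y + 1/2)*(y + 3)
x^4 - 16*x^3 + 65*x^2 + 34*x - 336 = (x - 8)*(x - 7)*(x - 3)*(x + 2)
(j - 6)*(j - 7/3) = j^2 - 25*j/3 + 14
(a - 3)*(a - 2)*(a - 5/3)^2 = a^4 - 25*a^3/3 + 229*a^2/9 - 305*a/9 + 50/3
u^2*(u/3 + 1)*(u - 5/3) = u^4/3 + 4*u^3/9 - 5*u^2/3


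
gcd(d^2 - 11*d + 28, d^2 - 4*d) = d - 4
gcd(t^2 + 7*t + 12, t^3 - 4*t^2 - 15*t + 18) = t + 3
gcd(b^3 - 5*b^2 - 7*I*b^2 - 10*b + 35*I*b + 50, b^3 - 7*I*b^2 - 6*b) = 1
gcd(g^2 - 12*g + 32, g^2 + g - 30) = 1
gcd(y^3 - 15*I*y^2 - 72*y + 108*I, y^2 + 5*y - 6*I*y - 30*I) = y - 6*I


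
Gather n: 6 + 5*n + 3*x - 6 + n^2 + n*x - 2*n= n^2 + n*(x + 3) + 3*x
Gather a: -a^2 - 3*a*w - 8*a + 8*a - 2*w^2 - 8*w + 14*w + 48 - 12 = -a^2 - 3*a*w - 2*w^2 + 6*w + 36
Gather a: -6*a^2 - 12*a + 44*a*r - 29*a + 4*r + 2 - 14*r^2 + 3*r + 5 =-6*a^2 + a*(44*r - 41) - 14*r^2 + 7*r + 7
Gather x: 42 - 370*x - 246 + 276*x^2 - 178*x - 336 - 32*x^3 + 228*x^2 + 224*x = -32*x^3 + 504*x^2 - 324*x - 540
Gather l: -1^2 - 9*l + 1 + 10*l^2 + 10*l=10*l^2 + l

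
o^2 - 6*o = o*(o - 6)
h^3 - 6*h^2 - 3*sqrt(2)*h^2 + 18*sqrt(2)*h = h*(h - 6)*(h - 3*sqrt(2))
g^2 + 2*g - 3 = (g - 1)*(g + 3)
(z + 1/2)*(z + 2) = z^2 + 5*z/2 + 1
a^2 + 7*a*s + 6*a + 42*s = (a + 6)*(a + 7*s)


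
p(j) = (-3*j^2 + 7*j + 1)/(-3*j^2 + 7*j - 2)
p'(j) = (7 - 6*j)/(-3*j^2 + 7*j - 2) + (6*j - 7)*(-3*j^2 + 7*j + 1)/(-3*j^2 + 7*j - 2)^2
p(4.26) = 0.89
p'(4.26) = 0.08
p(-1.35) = 0.82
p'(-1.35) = -0.16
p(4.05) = 0.87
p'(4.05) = 0.10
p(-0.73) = 0.66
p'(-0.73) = -0.45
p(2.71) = 0.41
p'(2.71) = 1.08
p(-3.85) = 0.96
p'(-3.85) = -0.02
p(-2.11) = 0.90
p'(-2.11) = -0.06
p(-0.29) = 0.30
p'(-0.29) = -1.43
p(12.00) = 0.99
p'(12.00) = 0.00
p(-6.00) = 0.98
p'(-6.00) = -0.00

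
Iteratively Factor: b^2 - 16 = (b + 4)*(b - 4)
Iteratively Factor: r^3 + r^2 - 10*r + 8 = (r - 2)*(r^2 + 3*r - 4) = (r - 2)*(r - 1)*(r + 4)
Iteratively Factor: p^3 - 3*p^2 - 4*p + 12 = (p + 2)*(p^2 - 5*p + 6) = (p - 3)*(p + 2)*(p - 2)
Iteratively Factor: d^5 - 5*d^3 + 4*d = (d + 2)*(d^4 - 2*d^3 - d^2 + 2*d) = d*(d + 2)*(d^3 - 2*d^2 - d + 2) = d*(d - 1)*(d + 2)*(d^2 - d - 2) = d*(d - 1)*(d + 1)*(d + 2)*(d - 2)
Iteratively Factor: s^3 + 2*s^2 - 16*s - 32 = (s + 4)*(s^2 - 2*s - 8) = (s + 2)*(s + 4)*(s - 4)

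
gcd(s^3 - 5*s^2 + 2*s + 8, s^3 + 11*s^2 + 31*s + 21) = s + 1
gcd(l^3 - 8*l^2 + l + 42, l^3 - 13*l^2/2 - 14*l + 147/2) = l^2 - 10*l + 21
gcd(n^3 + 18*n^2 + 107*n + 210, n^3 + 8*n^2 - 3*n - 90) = n^2 + 11*n + 30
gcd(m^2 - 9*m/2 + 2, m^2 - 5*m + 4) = m - 4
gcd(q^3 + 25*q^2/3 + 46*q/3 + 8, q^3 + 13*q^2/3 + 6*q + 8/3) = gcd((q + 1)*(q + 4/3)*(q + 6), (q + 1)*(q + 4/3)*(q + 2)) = q^2 + 7*q/3 + 4/3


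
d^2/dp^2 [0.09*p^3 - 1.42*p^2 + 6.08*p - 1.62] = 0.54*p - 2.84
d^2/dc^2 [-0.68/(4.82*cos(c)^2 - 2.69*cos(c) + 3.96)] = (63.192128*(1 - cos(c)^2)^2 - 26.450232*cos(c)^3 - 15.400572*cos(c)^2 + 60.144096*cos(c) - 47.074632)/(4.82*cos(c)^2 - 2.69*cos(c) + 3.96)^3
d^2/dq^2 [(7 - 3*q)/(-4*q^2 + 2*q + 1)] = 4*(24*q^3 - 168*q^2 + 102*q - 31)/(64*q^6 - 96*q^5 + 40*q^3 - 6*q - 1)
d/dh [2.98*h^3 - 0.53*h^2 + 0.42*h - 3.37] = 8.94*h^2 - 1.06*h + 0.42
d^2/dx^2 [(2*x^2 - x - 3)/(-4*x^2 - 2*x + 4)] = (8*x^3 + 12*x^2 + 30*x + 9)/(8*x^6 + 12*x^5 - 18*x^4 - 23*x^3 + 18*x^2 + 12*x - 8)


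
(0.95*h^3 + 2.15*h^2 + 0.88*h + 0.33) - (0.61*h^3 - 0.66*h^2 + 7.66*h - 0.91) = 0.34*h^3 + 2.81*h^2 - 6.78*h + 1.24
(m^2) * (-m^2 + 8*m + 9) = -m^4 + 8*m^3 + 9*m^2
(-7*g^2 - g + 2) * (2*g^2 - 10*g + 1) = -14*g^4 + 68*g^3 + 7*g^2 - 21*g + 2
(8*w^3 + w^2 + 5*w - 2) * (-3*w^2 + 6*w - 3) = -24*w^5 + 45*w^4 - 33*w^3 + 33*w^2 - 27*w + 6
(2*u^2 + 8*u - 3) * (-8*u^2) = -16*u^4 - 64*u^3 + 24*u^2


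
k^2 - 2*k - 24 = (k - 6)*(k + 4)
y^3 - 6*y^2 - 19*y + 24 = (y - 8)*(y - 1)*(y + 3)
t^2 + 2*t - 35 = (t - 5)*(t + 7)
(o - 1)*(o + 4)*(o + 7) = o^3 + 10*o^2 + 17*o - 28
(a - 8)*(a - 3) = a^2 - 11*a + 24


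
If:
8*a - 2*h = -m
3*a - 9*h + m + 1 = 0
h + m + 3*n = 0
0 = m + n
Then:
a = 3/127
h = 16/127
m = 8/127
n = -8/127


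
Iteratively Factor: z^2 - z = (z)*(z - 1)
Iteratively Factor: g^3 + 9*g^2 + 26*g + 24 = (g + 2)*(g^2 + 7*g + 12) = (g + 2)*(g + 4)*(g + 3)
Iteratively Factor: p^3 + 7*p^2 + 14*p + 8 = (p + 1)*(p^2 + 6*p + 8) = (p + 1)*(p + 2)*(p + 4)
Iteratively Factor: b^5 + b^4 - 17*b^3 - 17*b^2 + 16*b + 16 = (b - 1)*(b^4 + 2*b^3 - 15*b^2 - 32*b - 16) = (b - 1)*(b + 1)*(b^3 + b^2 - 16*b - 16) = (b - 4)*(b - 1)*(b + 1)*(b^2 + 5*b + 4) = (b - 4)*(b - 1)*(b + 1)^2*(b + 4)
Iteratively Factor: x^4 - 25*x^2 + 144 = (x + 3)*(x^3 - 3*x^2 - 16*x + 48) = (x - 4)*(x + 3)*(x^2 + x - 12) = (x - 4)*(x - 3)*(x + 3)*(x + 4)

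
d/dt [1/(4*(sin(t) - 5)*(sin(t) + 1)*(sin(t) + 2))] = (-3*sin(t)^2 + 4*sin(t) + 13)*cos(t)/(4*(sin(t) - 5)^2*(sin(t) + 1)^2*(sin(t) + 2)^2)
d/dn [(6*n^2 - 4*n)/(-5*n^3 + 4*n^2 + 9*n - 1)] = 2*(15*n^4 - 20*n^3 + 35*n^2 - 6*n + 2)/(25*n^6 - 40*n^5 - 74*n^4 + 82*n^3 + 73*n^2 - 18*n + 1)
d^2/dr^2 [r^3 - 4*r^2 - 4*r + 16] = 6*r - 8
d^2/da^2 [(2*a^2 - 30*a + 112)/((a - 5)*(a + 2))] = 24*(-2*a^3 + 33*a^2 - 159*a + 269)/(a^6 - 9*a^5 - 3*a^4 + 153*a^3 + 30*a^2 - 900*a - 1000)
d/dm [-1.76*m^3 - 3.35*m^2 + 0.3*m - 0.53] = -5.28*m^2 - 6.7*m + 0.3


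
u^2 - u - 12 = (u - 4)*(u + 3)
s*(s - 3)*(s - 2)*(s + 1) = s^4 - 4*s^3 + s^2 + 6*s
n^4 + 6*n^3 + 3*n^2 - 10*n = n*(n - 1)*(n + 2)*(n + 5)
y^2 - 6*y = y*(y - 6)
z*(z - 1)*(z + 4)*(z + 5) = z^4 + 8*z^3 + 11*z^2 - 20*z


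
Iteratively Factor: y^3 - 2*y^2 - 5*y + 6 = (y - 1)*(y^2 - y - 6) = (y - 3)*(y - 1)*(y + 2)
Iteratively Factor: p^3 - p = (p - 1)*(p^2 + p) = p*(p - 1)*(p + 1)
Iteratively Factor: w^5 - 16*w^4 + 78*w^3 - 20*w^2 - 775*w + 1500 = (w - 5)*(w^4 - 11*w^3 + 23*w^2 + 95*w - 300) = (w - 5)*(w + 3)*(w^3 - 14*w^2 + 65*w - 100) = (w - 5)^2*(w + 3)*(w^2 - 9*w + 20) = (w - 5)^3*(w + 3)*(w - 4)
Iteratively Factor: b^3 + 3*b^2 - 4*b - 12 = (b - 2)*(b^2 + 5*b + 6) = (b - 2)*(b + 3)*(b + 2)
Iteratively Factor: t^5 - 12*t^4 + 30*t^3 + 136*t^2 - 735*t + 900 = (t - 5)*(t^4 - 7*t^3 - 5*t^2 + 111*t - 180) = (t - 5)*(t - 3)*(t^3 - 4*t^2 - 17*t + 60) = (t - 5)^2*(t - 3)*(t^2 + t - 12) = (t - 5)^2*(t - 3)*(t + 4)*(t - 3)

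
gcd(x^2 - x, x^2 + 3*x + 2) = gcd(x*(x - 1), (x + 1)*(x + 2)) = 1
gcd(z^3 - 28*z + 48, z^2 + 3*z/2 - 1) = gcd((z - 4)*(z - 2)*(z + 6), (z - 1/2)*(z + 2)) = 1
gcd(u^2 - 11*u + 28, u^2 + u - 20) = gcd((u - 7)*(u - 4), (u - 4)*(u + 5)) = u - 4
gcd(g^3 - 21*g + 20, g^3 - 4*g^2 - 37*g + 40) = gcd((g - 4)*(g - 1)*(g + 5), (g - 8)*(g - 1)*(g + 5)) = g^2 + 4*g - 5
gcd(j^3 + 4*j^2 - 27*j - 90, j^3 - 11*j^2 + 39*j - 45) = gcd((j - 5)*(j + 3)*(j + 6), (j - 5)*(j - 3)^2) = j - 5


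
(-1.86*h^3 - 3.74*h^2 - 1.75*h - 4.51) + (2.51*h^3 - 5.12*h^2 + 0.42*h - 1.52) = 0.65*h^3 - 8.86*h^2 - 1.33*h - 6.03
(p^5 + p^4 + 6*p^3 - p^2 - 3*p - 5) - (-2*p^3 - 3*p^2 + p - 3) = p^5 + p^4 + 8*p^3 + 2*p^2 - 4*p - 2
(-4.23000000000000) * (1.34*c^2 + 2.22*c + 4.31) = -5.6682*c^2 - 9.3906*c - 18.2313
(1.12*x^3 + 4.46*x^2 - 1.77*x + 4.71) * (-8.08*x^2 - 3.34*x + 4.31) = -9.0496*x^5 - 39.7776*x^4 + 4.2324*x^3 - 12.9224*x^2 - 23.3601*x + 20.3001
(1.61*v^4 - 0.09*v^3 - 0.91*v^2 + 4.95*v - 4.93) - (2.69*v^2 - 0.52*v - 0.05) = 1.61*v^4 - 0.09*v^3 - 3.6*v^2 + 5.47*v - 4.88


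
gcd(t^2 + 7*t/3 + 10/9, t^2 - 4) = 1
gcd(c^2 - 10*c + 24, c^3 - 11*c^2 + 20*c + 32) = c - 4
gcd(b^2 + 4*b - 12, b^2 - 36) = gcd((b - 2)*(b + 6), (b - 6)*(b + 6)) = b + 6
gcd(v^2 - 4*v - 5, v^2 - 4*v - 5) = v^2 - 4*v - 5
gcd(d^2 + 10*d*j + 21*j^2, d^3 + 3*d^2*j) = d + 3*j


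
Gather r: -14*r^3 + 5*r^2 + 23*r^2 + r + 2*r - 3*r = -14*r^3 + 28*r^2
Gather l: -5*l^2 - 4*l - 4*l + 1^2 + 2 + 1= -5*l^2 - 8*l + 4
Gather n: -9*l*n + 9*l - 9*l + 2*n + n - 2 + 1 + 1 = n*(3 - 9*l)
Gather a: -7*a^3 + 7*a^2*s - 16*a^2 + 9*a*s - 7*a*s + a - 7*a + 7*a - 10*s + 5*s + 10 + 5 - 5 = -7*a^3 + a^2*(7*s - 16) + a*(2*s + 1) - 5*s + 10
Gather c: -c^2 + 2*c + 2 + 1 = -c^2 + 2*c + 3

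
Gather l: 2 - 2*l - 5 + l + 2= -l - 1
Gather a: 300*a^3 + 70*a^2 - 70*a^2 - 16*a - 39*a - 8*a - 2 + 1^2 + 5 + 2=300*a^3 - 63*a + 6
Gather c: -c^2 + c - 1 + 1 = -c^2 + c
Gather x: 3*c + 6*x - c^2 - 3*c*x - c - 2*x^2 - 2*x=-c^2 + 2*c - 2*x^2 + x*(4 - 3*c)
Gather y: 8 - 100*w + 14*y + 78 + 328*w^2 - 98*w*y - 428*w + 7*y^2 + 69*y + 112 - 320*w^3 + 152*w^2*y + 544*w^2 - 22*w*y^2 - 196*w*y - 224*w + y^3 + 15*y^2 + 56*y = -320*w^3 + 872*w^2 - 752*w + y^3 + y^2*(22 - 22*w) + y*(152*w^2 - 294*w + 139) + 198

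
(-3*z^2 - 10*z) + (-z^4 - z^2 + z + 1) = -z^4 - 4*z^2 - 9*z + 1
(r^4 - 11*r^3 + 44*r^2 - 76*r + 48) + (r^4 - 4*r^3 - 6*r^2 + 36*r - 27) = 2*r^4 - 15*r^3 + 38*r^2 - 40*r + 21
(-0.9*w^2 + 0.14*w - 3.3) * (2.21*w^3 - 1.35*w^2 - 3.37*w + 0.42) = -1.989*w^5 + 1.5244*w^4 - 4.449*w^3 + 3.6052*w^2 + 11.1798*w - 1.386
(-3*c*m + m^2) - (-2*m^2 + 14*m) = -3*c*m + 3*m^2 - 14*m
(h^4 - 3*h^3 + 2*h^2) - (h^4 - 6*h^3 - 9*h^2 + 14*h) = 3*h^3 + 11*h^2 - 14*h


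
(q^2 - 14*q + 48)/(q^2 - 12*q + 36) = (q - 8)/(q - 6)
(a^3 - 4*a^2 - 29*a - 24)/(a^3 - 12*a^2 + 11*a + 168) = (a + 1)/(a - 7)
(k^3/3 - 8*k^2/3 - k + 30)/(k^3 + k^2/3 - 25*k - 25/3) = (k^2 - 3*k - 18)/(3*k^2 + 16*k + 5)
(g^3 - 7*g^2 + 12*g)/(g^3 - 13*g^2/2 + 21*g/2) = 2*(g - 4)/(2*g - 7)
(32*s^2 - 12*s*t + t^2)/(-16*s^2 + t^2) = (-8*s + t)/(4*s + t)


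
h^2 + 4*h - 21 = (h - 3)*(h + 7)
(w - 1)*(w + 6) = w^2 + 5*w - 6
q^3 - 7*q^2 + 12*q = q*(q - 4)*(q - 3)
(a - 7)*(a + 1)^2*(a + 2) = a^4 - 3*a^3 - 23*a^2 - 33*a - 14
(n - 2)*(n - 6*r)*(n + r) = n^3 - 5*n^2*r - 2*n^2 - 6*n*r^2 + 10*n*r + 12*r^2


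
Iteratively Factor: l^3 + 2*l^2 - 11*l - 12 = (l + 4)*(l^2 - 2*l - 3) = (l - 3)*(l + 4)*(l + 1)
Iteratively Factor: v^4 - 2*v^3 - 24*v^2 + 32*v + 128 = (v - 4)*(v^3 + 2*v^2 - 16*v - 32) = (v - 4)^2*(v^2 + 6*v + 8) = (v - 4)^2*(v + 2)*(v + 4)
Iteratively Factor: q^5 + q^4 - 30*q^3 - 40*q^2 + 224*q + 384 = (q - 4)*(q^4 + 5*q^3 - 10*q^2 - 80*q - 96) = (q - 4)*(q + 4)*(q^3 + q^2 - 14*q - 24) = (q - 4)^2*(q + 4)*(q^2 + 5*q + 6) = (q - 4)^2*(q + 3)*(q + 4)*(q + 2)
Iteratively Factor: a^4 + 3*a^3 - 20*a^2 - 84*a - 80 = (a + 2)*(a^3 + a^2 - 22*a - 40) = (a + 2)^2*(a^2 - a - 20) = (a + 2)^2*(a + 4)*(a - 5)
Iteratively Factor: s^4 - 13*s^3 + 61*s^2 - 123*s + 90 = (s - 2)*(s^3 - 11*s^2 + 39*s - 45) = (s - 5)*(s - 2)*(s^2 - 6*s + 9) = (s - 5)*(s - 3)*(s - 2)*(s - 3)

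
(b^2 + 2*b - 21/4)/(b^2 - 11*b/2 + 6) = (b + 7/2)/(b - 4)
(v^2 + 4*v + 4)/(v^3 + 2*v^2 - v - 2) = (v + 2)/(v^2 - 1)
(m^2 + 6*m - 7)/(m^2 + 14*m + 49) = (m - 1)/(m + 7)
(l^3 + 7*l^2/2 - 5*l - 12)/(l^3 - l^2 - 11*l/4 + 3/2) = 2*(l + 4)/(2*l - 1)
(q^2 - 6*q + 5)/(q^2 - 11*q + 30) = (q - 1)/(q - 6)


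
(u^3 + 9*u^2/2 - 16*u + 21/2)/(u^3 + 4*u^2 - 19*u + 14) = (u - 3/2)/(u - 2)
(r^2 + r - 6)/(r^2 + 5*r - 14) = (r + 3)/(r + 7)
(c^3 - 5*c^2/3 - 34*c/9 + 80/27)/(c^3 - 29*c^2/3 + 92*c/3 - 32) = (c^2 + c - 10/9)/(c^2 - 7*c + 12)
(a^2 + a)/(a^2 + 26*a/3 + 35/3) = 3*a*(a + 1)/(3*a^2 + 26*a + 35)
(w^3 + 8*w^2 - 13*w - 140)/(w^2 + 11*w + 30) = (w^2 + 3*w - 28)/(w + 6)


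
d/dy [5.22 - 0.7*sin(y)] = -0.7*cos(y)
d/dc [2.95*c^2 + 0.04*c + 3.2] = 5.9*c + 0.04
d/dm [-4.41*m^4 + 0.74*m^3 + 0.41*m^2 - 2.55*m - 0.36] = -17.64*m^3 + 2.22*m^2 + 0.82*m - 2.55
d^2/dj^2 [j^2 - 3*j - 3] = 2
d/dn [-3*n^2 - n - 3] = -6*n - 1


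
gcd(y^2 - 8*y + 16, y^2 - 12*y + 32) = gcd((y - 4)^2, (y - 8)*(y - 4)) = y - 4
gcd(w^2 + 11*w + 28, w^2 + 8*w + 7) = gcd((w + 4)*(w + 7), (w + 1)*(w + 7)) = w + 7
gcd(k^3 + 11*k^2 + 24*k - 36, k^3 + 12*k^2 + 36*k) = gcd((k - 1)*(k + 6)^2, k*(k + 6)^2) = k^2 + 12*k + 36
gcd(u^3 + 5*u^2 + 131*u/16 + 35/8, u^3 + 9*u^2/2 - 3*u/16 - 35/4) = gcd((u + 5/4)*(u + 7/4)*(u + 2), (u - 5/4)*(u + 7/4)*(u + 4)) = u + 7/4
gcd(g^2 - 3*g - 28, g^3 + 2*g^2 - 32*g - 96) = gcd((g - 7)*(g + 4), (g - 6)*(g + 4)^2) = g + 4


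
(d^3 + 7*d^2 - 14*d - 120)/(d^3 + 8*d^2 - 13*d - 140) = (d + 6)/(d + 7)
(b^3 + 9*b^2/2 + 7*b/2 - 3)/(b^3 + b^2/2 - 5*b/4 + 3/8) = 4*(b^2 + 5*b + 6)/(4*b^2 + 4*b - 3)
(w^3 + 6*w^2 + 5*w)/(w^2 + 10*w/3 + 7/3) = 3*w*(w + 5)/(3*w + 7)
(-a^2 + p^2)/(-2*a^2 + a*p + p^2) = (a + p)/(2*a + p)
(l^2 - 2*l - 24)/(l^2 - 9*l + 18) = (l + 4)/(l - 3)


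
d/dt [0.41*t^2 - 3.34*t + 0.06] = 0.82*t - 3.34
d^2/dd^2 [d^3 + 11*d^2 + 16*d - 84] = 6*d + 22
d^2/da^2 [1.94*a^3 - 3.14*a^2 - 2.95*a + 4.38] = 11.64*a - 6.28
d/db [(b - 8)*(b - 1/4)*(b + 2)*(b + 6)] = 4*b^3 - 3*b^2/4 - 104*b - 83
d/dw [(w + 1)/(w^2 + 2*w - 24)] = (w^2 + 2*w - 2*(w + 1)^2 - 24)/(w^2 + 2*w - 24)^2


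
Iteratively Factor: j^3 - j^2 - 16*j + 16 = (j + 4)*(j^2 - 5*j + 4) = (j - 4)*(j + 4)*(j - 1)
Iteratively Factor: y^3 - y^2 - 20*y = (y - 5)*(y^2 + 4*y) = (y - 5)*(y + 4)*(y)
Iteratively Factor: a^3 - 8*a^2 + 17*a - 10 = (a - 2)*(a^2 - 6*a + 5) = (a - 2)*(a - 1)*(a - 5)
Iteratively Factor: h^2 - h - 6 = (h + 2)*(h - 3)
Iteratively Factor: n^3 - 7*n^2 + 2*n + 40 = (n - 5)*(n^2 - 2*n - 8) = (n - 5)*(n - 4)*(n + 2)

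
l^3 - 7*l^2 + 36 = (l - 6)*(l - 3)*(l + 2)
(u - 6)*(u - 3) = u^2 - 9*u + 18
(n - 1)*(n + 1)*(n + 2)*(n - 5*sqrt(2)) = n^4 - 5*sqrt(2)*n^3 + 2*n^3 - 10*sqrt(2)*n^2 - n^2 - 2*n + 5*sqrt(2)*n + 10*sqrt(2)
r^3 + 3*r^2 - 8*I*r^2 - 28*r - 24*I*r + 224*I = (r - 4)*(r + 7)*(r - 8*I)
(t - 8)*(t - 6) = t^2 - 14*t + 48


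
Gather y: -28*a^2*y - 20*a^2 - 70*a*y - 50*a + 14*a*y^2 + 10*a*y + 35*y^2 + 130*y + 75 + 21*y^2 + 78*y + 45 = -20*a^2 - 50*a + y^2*(14*a + 56) + y*(-28*a^2 - 60*a + 208) + 120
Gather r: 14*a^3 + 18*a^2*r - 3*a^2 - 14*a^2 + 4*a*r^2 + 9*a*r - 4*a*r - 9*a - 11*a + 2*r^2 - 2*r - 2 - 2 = 14*a^3 - 17*a^2 - 20*a + r^2*(4*a + 2) + r*(18*a^2 + 5*a - 2) - 4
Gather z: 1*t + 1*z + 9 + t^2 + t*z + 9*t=t^2 + 10*t + z*(t + 1) + 9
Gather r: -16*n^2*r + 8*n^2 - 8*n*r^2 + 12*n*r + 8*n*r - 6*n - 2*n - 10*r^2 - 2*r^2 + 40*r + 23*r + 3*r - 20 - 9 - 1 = 8*n^2 - 8*n + r^2*(-8*n - 12) + r*(-16*n^2 + 20*n + 66) - 30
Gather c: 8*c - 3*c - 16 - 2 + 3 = 5*c - 15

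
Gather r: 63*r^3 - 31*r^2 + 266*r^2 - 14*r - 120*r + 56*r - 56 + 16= 63*r^3 + 235*r^2 - 78*r - 40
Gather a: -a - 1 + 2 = 1 - a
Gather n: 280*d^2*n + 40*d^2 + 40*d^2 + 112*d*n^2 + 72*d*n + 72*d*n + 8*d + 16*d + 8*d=80*d^2 + 112*d*n^2 + 32*d + n*(280*d^2 + 144*d)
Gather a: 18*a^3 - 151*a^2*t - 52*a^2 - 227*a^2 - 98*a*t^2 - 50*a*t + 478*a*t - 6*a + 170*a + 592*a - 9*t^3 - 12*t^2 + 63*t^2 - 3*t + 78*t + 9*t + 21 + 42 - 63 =18*a^3 + a^2*(-151*t - 279) + a*(-98*t^2 + 428*t + 756) - 9*t^3 + 51*t^2 + 84*t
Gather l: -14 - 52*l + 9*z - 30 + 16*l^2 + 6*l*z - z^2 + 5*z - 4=16*l^2 + l*(6*z - 52) - z^2 + 14*z - 48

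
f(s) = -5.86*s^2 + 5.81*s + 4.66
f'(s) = 5.81 - 11.72*s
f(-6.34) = -267.72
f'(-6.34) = 80.11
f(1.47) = 0.54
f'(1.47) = -11.42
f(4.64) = -94.55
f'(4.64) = -48.57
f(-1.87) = -26.70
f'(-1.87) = 27.73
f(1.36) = 1.72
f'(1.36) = -10.13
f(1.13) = 3.74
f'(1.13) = -7.43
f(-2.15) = -34.92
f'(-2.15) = 31.01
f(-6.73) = -299.86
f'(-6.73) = 84.69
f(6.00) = -171.44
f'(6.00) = -64.51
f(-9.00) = -522.29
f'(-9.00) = 111.29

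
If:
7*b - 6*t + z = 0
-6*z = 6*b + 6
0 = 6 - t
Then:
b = 37/6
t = 6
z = -43/6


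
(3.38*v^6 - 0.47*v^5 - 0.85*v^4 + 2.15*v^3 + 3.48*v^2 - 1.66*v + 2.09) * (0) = 0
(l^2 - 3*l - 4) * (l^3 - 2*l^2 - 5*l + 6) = l^5 - 5*l^4 - 3*l^3 + 29*l^2 + 2*l - 24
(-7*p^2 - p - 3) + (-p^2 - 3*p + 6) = -8*p^2 - 4*p + 3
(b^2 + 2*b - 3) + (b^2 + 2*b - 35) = 2*b^2 + 4*b - 38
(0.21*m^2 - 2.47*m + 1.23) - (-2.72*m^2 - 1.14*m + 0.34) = 2.93*m^2 - 1.33*m + 0.89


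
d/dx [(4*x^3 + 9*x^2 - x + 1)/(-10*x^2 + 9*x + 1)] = (-40*x^4 + 72*x^3 + 83*x^2 + 38*x - 10)/(100*x^4 - 180*x^3 + 61*x^2 + 18*x + 1)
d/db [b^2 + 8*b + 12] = 2*b + 8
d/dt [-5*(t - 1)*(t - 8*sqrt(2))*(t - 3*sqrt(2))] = -15*t^2 + 10*t + 110*sqrt(2)*t - 240 - 55*sqrt(2)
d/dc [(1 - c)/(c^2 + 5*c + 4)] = (-c^2 - 5*c + (c - 1)*(2*c + 5) - 4)/(c^2 + 5*c + 4)^2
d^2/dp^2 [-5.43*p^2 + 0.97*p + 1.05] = -10.8600000000000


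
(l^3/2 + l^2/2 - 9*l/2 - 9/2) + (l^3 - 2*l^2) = 3*l^3/2 - 3*l^2/2 - 9*l/2 - 9/2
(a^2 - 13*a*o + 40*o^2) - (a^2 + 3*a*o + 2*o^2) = -16*a*o + 38*o^2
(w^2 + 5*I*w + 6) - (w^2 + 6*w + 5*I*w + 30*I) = -6*w + 6 - 30*I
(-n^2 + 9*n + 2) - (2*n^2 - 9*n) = -3*n^2 + 18*n + 2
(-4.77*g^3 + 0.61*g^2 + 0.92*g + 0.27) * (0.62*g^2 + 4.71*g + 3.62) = -2.9574*g^5 - 22.0885*g^4 - 13.8239*g^3 + 6.7088*g^2 + 4.6021*g + 0.9774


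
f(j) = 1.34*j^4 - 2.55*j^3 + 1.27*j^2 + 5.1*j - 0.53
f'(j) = 5.36*j^3 - 7.65*j^2 + 2.54*j + 5.1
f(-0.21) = -1.52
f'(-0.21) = 4.18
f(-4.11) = 559.36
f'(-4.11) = -506.69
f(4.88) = 518.20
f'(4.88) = 458.22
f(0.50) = 2.10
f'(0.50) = 5.13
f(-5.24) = 1384.76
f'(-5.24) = -989.45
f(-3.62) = 348.73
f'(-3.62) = -358.61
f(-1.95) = 32.64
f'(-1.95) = -68.69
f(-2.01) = 36.93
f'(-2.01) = -74.44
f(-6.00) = 2302.03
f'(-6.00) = -1443.30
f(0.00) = -0.53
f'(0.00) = 5.10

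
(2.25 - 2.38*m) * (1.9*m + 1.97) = -4.522*m^2 - 0.413600000000001*m + 4.4325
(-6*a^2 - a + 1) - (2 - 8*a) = -6*a^2 + 7*a - 1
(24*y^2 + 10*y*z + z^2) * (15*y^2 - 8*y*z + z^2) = 360*y^4 - 42*y^3*z - 41*y^2*z^2 + 2*y*z^3 + z^4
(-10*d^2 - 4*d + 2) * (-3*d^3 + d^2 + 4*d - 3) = 30*d^5 + 2*d^4 - 50*d^3 + 16*d^2 + 20*d - 6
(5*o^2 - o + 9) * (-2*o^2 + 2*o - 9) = -10*o^4 + 12*o^3 - 65*o^2 + 27*o - 81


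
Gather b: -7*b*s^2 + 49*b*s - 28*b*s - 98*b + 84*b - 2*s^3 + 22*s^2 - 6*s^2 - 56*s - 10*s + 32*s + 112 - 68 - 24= b*(-7*s^2 + 21*s - 14) - 2*s^3 + 16*s^2 - 34*s + 20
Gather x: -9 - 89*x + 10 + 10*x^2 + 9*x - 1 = 10*x^2 - 80*x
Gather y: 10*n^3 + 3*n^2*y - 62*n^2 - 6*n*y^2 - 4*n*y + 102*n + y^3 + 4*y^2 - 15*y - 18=10*n^3 - 62*n^2 + 102*n + y^3 + y^2*(4 - 6*n) + y*(3*n^2 - 4*n - 15) - 18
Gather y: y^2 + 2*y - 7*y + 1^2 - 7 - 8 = y^2 - 5*y - 14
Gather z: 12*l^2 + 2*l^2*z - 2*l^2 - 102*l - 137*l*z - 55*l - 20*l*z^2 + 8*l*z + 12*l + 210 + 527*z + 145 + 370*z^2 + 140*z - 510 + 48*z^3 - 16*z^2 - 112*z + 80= 10*l^2 - 145*l + 48*z^3 + z^2*(354 - 20*l) + z*(2*l^2 - 129*l + 555) - 75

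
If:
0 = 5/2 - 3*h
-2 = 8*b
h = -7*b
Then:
No Solution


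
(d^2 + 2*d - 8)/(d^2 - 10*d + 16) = (d + 4)/(d - 8)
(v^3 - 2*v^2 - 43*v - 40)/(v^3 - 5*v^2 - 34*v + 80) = (v + 1)/(v - 2)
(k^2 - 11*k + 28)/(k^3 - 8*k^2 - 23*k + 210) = (k - 4)/(k^2 - k - 30)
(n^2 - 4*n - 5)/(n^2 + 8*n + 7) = (n - 5)/(n + 7)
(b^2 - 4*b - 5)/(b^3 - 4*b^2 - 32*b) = (-b^2 + 4*b + 5)/(b*(-b^2 + 4*b + 32))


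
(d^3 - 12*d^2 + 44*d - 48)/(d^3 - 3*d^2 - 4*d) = (d^2 - 8*d + 12)/(d*(d + 1))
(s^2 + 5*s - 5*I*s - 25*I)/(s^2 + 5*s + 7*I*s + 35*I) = (s - 5*I)/(s + 7*I)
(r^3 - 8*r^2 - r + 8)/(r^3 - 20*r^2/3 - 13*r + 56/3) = 3*(r + 1)/(3*r + 7)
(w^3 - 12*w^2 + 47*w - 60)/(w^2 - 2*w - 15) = (w^2 - 7*w + 12)/(w + 3)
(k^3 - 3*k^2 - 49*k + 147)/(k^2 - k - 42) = (k^2 + 4*k - 21)/(k + 6)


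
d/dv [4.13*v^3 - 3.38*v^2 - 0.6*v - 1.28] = 12.39*v^2 - 6.76*v - 0.6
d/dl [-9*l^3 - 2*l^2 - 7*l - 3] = -27*l^2 - 4*l - 7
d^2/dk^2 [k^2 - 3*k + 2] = 2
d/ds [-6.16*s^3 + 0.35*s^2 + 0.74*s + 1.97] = -18.48*s^2 + 0.7*s + 0.74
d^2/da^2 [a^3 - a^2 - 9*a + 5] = 6*a - 2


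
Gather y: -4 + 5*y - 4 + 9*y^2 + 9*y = 9*y^2 + 14*y - 8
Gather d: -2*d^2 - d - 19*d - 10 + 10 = -2*d^2 - 20*d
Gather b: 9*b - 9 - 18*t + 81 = 9*b - 18*t + 72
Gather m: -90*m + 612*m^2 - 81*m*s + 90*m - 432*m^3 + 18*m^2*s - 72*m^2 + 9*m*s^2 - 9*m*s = -432*m^3 + m^2*(18*s + 540) + m*(9*s^2 - 90*s)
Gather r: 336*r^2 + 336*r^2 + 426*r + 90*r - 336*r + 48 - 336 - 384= 672*r^2 + 180*r - 672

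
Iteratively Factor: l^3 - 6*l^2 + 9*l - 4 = (l - 1)*(l^2 - 5*l + 4) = (l - 4)*(l - 1)*(l - 1)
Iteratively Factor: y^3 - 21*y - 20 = (y + 1)*(y^2 - y - 20) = (y - 5)*(y + 1)*(y + 4)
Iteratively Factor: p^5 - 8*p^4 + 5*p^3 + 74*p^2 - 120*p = (p - 5)*(p^4 - 3*p^3 - 10*p^2 + 24*p) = (p - 5)*(p + 3)*(p^3 - 6*p^2 + 8*p) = (p - 5)*(p - 2)*(p + 3)*(p^2 - 4*p) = (p - 5)*(p - 4)*(p - 2)*(p + 3)*(p)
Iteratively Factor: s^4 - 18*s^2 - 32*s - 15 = (s + 3)*(s^3 - 3*s^2 - 9*s - 5) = (s - 5)*(s + 3)*(s^2 + 2*s + 1) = (s - 5)*(s + 1)*(s + 3)*(s + 1)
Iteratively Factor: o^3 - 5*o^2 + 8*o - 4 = (o - 1)*(o^2 - 4*o + 4) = (o - 2)*(o - 1)*(o - 2)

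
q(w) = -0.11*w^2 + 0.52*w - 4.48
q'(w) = 0.52 - 0.22*w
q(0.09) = -4.43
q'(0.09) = 0.50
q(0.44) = -4.27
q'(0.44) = 0.42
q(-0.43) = -4.72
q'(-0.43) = 0.61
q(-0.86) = -5.01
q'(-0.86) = 0.71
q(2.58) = -3.87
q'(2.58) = -0.05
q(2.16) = -3.87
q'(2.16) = 0.04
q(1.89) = -3.89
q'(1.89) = 0.10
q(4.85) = -4.55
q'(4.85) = -0.55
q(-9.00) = -18.07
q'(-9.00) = 2.50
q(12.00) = -14.08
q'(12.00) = -2.12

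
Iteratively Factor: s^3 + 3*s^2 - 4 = (s + 2)*(s^2 + s - 2) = (s - 1)*(s + 2)*(s + 2)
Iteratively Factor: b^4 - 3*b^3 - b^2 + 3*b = (b)*(b^3 - 3*b^2 - b + 3) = b*(b - 1)*(b^2 - 2*b - 3) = b*(b - 1)*(b + 1)*(b - 3)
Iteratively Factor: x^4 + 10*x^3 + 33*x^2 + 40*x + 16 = (x + 4)*(x^3 + 6*x^2 + 9*x + 4) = (x + 1)*(x + 4)*(x^2 + 5*x + 4) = (x + 1)^2*(x + 4)*(x + 4)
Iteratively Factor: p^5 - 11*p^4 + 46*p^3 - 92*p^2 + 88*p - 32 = (p - 1)*(p^4 - 10*p^3 + 36*p^2 - 56*p + 32) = (p - 2)*(p - 1)*(p^3 - 8*p^2 + 20*p - 16) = (p - 2)^2*(p - 1)*(p^2 - 6*p + 8) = (p - 2)^3*(p - 1)*(p - 4)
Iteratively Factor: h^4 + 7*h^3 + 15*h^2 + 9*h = (h + 1)*(h^3 + 6*h^2 + 9*h) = (h + 1)*(h + 3)*(h^2 + 3*h) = (h + 1)*(h + 3)^2*(h)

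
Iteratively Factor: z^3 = (z)*(z^2) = z^2*(z)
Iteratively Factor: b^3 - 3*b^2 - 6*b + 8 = (b + 2)*(b^2 - 5*b + 4) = (b - 1)*(b + 2)*(b - 4)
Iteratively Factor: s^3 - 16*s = (s + 4)*(s^2 - 4*s) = s*(s + 4)*(s - 4)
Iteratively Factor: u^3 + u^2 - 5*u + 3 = (u - 1)*(u^2 + 2*u - 3) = (u - 1)*(u + 3)*(u - 1)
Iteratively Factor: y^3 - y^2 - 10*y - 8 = (y + 1)*(y^2 - 2*y - 8) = (y + 1)*(y + 2)*(y - 4)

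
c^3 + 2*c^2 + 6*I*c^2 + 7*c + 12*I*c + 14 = (c + 2)*(c - I)*(c + 7*I)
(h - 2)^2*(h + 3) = h^3 - h^2 - 8*h + 12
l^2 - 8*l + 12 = (l - 6)*(l - 2)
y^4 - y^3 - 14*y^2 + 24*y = y*(y - 3)*(y - 2)*(y + 4)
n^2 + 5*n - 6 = (n - 1)*(n + 6)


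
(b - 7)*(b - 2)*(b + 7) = b^3 - 2*b^2 - 49*b + 98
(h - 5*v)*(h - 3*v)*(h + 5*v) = h^3 - 3*h^2*v - 25*h*v^2 + 75*v^3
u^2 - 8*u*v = u*(u - 8*v)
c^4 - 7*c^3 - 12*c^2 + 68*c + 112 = (c - 7)*(c - 4)*(c + 2)^2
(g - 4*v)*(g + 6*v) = g^2 + 2*g*v - 24*v^2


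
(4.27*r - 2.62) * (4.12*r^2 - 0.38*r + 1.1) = 17.5924*r^3 - 12.417*r^2 + 5.6926*r - 2.882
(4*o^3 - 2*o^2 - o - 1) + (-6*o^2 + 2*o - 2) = 4*o^3 - 8*o^2 + o - 3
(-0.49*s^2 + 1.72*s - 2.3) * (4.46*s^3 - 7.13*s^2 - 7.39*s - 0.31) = -2.1854*s^5 + 11.1649*s^4 - 18.9005*s^3 + 3.8401*s^2 + 16.4638*s + 0.713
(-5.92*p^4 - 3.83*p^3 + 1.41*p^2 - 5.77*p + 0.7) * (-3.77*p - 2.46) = 22.3184*p^5 + 29.0023*p^4 + 4.1061*p^3 + 18.2843*p^2 + 11.5552*p - 1.722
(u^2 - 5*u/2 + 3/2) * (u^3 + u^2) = u^5 - 3*u^4/2 - u^3 + 3*u^2/2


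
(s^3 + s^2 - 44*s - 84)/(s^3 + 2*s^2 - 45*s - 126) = (s + 2)/(s + 3)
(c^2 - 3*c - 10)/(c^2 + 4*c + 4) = (c - 5)/(c + 2)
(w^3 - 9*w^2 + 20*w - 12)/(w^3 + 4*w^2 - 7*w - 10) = (w^2 - 7*w + 6)/(w^2 + 6*w + 5)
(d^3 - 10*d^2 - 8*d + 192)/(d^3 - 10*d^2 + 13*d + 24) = (d^2 - 2*d - 24)/(d^2 - 2*d - 3)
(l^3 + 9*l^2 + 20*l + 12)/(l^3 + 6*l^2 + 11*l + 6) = (l + 6)/(l + 3)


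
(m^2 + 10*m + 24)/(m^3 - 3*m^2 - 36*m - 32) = (m + 6)/(m^2 - 7*m - 8)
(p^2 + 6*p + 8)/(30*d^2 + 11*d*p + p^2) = (p^2 + 6*p + 8)/(30*d^2 + 11*d*p + p^2)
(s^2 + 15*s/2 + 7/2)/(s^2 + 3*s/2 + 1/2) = (s + 7)/(s + 1)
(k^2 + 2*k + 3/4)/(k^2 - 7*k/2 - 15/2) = (k + 1/2)/(k - 5)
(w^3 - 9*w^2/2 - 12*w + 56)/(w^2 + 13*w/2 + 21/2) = (w^2 - 8*w + 16)/(w + 3)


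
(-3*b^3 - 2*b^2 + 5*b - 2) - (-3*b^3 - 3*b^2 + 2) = b^2 + 5*b - 4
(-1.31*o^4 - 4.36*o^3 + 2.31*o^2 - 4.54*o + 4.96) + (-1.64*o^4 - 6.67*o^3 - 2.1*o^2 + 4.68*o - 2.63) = -2.95*o^4 - 11.03*o^3 + 0.21*o^2 + 0.14*o + 2.33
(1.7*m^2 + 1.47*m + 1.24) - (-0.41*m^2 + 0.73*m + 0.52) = 2.11*m^2 + 0.74*m + 0.72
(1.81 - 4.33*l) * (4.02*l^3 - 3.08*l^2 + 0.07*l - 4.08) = -17.4066*l^4 + 20.6126*l^3 - 5.8779*l^2 + 17.7931*l - 7.3848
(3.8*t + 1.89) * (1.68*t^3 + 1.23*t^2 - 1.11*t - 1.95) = 6.384*t^4 + 7.8492*t^3 - 1.8933*t^2 - 9.5079*t - 3.6855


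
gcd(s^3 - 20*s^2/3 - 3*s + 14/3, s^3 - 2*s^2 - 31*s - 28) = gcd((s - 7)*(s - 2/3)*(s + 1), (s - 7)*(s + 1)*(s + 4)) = s^2 - 6*s - 7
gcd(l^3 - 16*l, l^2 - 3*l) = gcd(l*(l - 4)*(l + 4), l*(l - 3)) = l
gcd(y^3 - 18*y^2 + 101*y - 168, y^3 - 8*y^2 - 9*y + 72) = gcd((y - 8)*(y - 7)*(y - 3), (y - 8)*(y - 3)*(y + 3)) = y^2 - 11*y + 24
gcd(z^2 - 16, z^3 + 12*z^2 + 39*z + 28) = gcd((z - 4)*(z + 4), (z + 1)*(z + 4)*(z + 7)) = z + 4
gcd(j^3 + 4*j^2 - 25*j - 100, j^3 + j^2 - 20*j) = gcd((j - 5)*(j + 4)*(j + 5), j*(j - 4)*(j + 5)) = j + 5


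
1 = 1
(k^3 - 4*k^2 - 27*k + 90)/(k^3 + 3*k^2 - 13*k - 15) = (k - 6)/(k + 1)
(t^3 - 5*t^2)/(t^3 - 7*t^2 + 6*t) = t*(t - 5)/(t^2 - 7*t + 6)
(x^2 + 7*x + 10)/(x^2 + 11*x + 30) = (x + 2)/(x + 6)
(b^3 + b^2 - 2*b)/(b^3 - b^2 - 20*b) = (-b^2 - b + 2)/(-b^2 + b + 20)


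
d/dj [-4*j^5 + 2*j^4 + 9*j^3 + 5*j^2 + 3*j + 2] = -20*j^4 + 8*j^3 + 27*j^2 + 10*j + 3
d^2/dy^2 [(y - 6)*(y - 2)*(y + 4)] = 6*y - 8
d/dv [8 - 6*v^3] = -18*v^2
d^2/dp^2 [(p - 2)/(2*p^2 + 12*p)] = (-p*(p + 6)*(3*p + 4) + 4*(p - 2)*(p + 3)^2)/(p^3*(p + 6)^3)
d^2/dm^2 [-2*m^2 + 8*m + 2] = -4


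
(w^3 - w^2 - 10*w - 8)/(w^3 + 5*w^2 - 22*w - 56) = (w + 1)/(w + 7)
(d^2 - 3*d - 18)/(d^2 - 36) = (d + 3)/(d + 6)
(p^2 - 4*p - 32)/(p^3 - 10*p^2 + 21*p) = (p^2 - 4*p - 32)/(p*(p^2 - 10*p + 21))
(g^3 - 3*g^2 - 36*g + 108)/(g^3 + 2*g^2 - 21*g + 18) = (g - 6)/(g - 1)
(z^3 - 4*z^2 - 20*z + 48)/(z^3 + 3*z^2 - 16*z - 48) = (z^2 - 8*z + 12)/(z^2 - z - 12)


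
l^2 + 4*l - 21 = (l - 3)*(l + 7)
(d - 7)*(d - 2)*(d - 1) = d^3 - 10*d^2 + 23*d - 14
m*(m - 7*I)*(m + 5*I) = m^3 - 2*I*m^2 + 35*m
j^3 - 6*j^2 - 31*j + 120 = (j - 8)*(j - 3)*(j + 5)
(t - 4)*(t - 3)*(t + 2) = t^3 - 5*t^2 - 2*t + 24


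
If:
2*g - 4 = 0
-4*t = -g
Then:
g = 2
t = 1/2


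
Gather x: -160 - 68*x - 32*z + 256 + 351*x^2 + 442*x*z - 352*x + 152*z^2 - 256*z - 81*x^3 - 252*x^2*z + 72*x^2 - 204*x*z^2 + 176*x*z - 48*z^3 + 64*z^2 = -81*x^3 + x^2*(423 - 252*z) + x*(-204*z^2 + 618*z - 420) - 48*z^3 + 216*z^2 - 288*z + 96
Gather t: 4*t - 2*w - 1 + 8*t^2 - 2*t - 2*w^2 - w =8*t^2 + 2*t - 2*w^2 - 3*w - 1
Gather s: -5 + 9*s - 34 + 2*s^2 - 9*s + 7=2*s^2 - 32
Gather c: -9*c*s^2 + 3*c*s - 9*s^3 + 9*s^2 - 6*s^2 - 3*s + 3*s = c*(-9*s^2 + 3*s) - 9*s^3 + 3*s^2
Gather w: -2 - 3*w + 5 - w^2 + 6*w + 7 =-w^2 + 3*w + 10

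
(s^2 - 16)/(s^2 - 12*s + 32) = (s + 4)/(s - 8)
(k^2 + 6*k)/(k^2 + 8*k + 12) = k/(k + 2)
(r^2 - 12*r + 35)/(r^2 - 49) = (r - 5)/(r + 7)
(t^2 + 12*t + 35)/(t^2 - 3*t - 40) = (t + 7)/(t - 8)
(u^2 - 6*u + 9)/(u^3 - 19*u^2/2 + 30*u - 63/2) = 2/(2*u - 7)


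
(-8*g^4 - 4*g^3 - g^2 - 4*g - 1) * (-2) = 16*g^4 + 8*g^3 + 2*g^2 + 8*g + 2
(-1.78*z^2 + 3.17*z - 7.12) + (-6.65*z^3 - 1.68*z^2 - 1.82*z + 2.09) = -6.65*z^3 - 3.46*z^2 + 1.35*z - 5.03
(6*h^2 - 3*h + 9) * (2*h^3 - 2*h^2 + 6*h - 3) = 12*h^5 - 18*h^4 + 60*h^3 - 54*h^2 + 63*h - 27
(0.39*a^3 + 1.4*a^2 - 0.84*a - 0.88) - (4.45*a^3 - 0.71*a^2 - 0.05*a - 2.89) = -4.06*a^3 + 2.11*a^2 - 0.79*a + 2.01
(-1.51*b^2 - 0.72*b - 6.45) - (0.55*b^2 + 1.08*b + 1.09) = -2.06*b^2 - 1.8*b - 7.54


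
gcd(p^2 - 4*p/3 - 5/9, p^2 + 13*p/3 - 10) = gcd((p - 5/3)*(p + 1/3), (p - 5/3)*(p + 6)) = p - 5/3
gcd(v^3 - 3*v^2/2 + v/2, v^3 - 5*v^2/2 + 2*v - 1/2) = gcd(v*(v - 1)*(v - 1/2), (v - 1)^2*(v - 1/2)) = v^2 - 3*v/2 + 1/2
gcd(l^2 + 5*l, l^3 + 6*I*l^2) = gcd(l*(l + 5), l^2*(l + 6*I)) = l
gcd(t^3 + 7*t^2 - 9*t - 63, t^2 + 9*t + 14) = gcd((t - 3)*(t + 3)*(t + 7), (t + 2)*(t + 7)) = t + 7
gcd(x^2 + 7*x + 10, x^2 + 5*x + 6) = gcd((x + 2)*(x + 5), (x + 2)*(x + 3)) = x + 2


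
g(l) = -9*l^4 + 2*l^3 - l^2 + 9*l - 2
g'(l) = -36*l^3 + 6*l^2 - 2*l + 9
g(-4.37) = -3509.56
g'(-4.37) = 3136.65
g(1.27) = -11.50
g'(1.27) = -57.60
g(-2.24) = -276.24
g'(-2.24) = 448.20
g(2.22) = -183.67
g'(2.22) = -359.75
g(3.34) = -1028.60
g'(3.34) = -1272.10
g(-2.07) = -207.90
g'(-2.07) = 358.16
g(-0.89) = -17.86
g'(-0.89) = 40.91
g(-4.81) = -5108.51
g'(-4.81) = 4163.68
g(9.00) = -57593.00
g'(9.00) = -25767.00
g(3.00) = -659.00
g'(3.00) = -915.00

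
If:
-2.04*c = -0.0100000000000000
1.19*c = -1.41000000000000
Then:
No Solution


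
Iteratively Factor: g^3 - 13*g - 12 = (g - 4)*(g^2 + 4*g + 3) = (g - 4)*(g + 3)*(g + 1)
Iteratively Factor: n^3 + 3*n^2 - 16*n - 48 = (n + 4)*(n^2 - n - 12) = (n + 3)*(n + 4)*(n - 4)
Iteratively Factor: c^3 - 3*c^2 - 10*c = (c)*(c^2 - 3*c - 10) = c*(c - 5)*(c + 2)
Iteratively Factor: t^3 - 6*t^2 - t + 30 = (t + 2)*(t^2 - 8*t + 15) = (t - 3)*(t + 2)*(t - 5)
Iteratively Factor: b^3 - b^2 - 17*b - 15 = (b + 1)*(b^2 - 2*b - 15) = (b + 1)*(b + 3)*(b - 5)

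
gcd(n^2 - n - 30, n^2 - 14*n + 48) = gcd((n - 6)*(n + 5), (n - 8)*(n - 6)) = n - 6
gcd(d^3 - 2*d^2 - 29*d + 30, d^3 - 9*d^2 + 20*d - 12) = d^2 - 7*d + 6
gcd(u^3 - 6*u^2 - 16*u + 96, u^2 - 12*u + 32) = u - 4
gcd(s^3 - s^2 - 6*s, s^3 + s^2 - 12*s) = s^2 - 3*s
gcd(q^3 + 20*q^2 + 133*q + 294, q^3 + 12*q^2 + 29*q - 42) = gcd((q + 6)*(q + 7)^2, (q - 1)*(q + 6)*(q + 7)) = q^2 + 13*q + 42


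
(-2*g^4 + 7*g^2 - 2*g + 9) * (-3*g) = 6*g^5 - 21*g^3 + 6*g^2 - 27*g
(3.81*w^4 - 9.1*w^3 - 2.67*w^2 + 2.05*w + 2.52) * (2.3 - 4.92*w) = -18.7452*w^5 + 53.535*w^4 - 7.7936*w^3 - 16.227*w^2 - 7.6834*w + 5.796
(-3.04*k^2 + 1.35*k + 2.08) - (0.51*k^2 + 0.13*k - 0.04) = -3.55*k^2 + 1.22*k + 2.12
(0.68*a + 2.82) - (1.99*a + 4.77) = -1.31*a - 1.95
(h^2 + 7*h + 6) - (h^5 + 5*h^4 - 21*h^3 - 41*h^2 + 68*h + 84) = -h^5 - 5*h^4 + 21*h^3 + 42*h^2 - 61*h - 78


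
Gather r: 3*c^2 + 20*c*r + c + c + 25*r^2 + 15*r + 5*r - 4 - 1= 3*c^2 + 2*c + 25*r^2 + r*(20*c + 20) - 5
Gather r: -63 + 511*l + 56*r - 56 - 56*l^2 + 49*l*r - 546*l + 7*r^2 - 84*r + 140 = -56*l^2 - 35*l + 7*r^2 + r*(49*l - 28) + 21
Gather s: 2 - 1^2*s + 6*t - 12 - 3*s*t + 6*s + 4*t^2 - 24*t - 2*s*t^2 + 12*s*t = s*(-2*t^2 + 9*t + 5) + 4*t^2 - 18*t - 10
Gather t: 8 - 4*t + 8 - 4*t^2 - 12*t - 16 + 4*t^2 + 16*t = 0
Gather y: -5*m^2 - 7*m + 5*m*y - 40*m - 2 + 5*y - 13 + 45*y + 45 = -5*m^2 - 47*m + y*(5*m + 50) + 30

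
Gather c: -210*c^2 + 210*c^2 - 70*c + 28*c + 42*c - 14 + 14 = 0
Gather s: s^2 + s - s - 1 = s^2 - 1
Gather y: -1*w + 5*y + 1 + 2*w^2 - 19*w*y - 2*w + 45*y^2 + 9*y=2*w^2 - 3*w + 45*y^2 + y*(14 - 19*w) + 1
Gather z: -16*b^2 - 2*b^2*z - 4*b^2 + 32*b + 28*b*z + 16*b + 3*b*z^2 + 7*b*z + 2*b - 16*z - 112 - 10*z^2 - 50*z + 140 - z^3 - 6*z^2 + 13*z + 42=-20*b^2 + 50*b - z^3 + z^2*(3*b - 16) + z*(-2*b^2 + 35*b - 53) + 70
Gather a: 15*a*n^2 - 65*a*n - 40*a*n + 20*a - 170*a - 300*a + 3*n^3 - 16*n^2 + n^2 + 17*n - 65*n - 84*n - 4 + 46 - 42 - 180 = a*(15*n^2 - 105*n - 450) + 3*n^3 - 15*n^2 - 132*n - 180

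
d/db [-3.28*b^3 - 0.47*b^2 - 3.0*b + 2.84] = -9.84*b^2 - 0.94*b - 3.0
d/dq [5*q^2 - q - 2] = 10*q - 1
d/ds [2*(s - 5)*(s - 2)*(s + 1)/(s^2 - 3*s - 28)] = 2*(s^4 - 6*s^3 - 69*s^2 + 316*s - 54)/(s^4 - 6*s^3 - 47*s^2 + 168*s + 784)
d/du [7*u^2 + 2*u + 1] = 14*u + 2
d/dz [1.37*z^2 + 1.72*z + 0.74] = 2.74*z + 1.72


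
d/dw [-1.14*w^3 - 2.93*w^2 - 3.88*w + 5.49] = -3.42*w^2 - 5.86*w - 3.88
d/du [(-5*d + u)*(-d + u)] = -6*d + 2*u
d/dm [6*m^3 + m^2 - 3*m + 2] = 18*m^2 + 2*m - 3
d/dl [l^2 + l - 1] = 2*l + 1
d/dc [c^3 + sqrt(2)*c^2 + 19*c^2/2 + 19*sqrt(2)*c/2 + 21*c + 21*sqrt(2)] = 3*c^2 + 2*sqrt(2)*c + 19*c + 19*sqrt(2)/2 + 21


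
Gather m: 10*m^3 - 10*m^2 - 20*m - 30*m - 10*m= 10*m^3 - 10*m^2 - 60*m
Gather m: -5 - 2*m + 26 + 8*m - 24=6*m - 3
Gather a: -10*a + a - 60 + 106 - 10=36 - 9*a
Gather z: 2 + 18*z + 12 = 18*z + 14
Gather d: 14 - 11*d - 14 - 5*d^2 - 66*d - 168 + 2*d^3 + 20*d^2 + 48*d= 2*d^3 + 15*d^2 - 29*d - 168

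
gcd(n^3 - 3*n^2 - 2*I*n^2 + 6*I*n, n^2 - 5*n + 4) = 1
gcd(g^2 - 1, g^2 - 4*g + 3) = g - 1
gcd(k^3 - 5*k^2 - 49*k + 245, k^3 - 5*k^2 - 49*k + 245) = k^3 - 5*k^2 - 49*k + 245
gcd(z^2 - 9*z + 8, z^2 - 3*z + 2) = z - 1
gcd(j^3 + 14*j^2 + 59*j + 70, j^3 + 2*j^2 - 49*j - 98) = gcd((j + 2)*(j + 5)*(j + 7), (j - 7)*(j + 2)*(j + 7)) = j^2 + 9*j + 14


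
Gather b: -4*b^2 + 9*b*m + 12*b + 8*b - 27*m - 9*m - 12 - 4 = -4*b^2 + b*(9*m + 20) - 36*m - 16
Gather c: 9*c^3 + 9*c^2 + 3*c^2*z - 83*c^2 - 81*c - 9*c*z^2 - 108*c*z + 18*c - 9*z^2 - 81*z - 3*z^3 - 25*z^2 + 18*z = 9*c^3 + c^2*(3*z - 74) + c*(-9*z^2 - 108*z - 63) - 3*z^3 - 34*z^2 - 63*z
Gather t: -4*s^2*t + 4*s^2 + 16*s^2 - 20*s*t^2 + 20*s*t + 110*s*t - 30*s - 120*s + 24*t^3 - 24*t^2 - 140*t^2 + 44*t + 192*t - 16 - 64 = 20*s^2 - 150*s + 24*t^3 + t^2*(-20*s - 164) + t*(-4*s^2 + 130*s + 236) - 80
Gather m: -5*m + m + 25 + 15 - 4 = 36 - 4*m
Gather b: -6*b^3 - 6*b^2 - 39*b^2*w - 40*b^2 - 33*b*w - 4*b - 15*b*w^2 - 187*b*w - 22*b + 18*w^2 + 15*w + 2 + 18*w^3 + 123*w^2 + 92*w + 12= -6*b^3 + b^2*(-39*w - 46) + b*(-15*w^2 - 220*w - 26) + 18*w^3 + 141*w^2 + 107*w + 14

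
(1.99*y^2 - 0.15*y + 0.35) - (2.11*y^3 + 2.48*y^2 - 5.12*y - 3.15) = -2.11*y^3 - 0.49*y^2 + 4.97*y + 3.5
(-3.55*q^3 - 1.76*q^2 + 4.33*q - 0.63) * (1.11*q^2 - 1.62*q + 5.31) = -3.9405*q^5 + 3.7974*q^4 - 11.193*q^3 - 17.0595*q^2 + 24.0129*q - 3.3453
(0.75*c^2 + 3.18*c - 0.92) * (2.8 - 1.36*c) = -1.02*c^3 - 2.2248*c^2 + 10.1552*c - 2.576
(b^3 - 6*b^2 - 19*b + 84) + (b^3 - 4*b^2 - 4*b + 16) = 2*b^3 - 10*b^2 - 23*b + 100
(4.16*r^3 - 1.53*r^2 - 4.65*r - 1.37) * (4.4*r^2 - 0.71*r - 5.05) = 18.304*r^5 - 9.6856*r^4 - 40.3817*r^3 + 5.0*r^2 + 24.4552*r + 6.9185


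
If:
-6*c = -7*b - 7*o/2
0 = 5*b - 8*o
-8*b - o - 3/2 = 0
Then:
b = -4/23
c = -49/184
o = -5/46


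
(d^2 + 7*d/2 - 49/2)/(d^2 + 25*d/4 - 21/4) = 2*(2*d - 7)/(4*d - 3)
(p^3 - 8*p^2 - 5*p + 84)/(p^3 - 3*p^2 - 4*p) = (p^2 - 4*p - 21)/(p*(p + 1))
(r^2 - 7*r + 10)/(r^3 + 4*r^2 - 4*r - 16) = (r - 5)/(r^2 + 6*r + 8)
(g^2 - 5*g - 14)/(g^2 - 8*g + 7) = (g + 2)/(g - 1)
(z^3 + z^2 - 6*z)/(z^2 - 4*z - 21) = z*(z - 2)/(z - 7)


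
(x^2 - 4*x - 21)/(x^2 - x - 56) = (-x^2 + 4*x + 21)/(-x^2 + x + 56)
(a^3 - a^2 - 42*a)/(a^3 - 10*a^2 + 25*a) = (a^2 - a - 42)/(a^2 - 10*a + 25)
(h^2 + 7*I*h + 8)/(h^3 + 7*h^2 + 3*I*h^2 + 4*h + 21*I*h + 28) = (h + 8*I)/(h^2 + h*(7 + 4*I) + 28*I)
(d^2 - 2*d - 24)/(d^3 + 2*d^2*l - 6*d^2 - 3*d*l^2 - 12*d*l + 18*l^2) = (d + 4)/(d^2 + 2*d*l - 3*l^2)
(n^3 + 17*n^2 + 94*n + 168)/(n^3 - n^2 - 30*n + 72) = (n^2 + 11*n + 28)/(n^2 - 7*n + 12)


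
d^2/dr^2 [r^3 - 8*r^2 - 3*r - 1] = 6*r - 16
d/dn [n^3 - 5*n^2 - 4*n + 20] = 3*n^2 - 10*n - 4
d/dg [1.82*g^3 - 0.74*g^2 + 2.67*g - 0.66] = 5.46*g^2 - 1.48*g + 2.67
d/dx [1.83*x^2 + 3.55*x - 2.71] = 3.66*x + 3.55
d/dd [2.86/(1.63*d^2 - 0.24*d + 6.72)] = (0.6864 - 9.3236*d)/(1.63*d^2 - 0.24*d + 6.72)^2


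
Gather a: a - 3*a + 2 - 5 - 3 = -2*a - 6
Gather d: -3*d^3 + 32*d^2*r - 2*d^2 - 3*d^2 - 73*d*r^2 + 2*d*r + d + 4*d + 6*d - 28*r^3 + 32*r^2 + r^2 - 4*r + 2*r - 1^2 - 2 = -3*d^3 + d^2*(32*r - 5) + d*(-73*r^2 + 2*r + 11) - 28*r^3 + 33*r^2 - 2*r - 3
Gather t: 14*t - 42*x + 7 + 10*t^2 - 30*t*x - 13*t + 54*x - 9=10*t^2 + t*(1 - 30*x) + 12*x - 2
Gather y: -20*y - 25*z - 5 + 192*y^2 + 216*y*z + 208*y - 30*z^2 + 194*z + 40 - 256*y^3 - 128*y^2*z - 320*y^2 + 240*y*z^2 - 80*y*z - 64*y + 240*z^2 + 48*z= -256*y^3 + y^2*(-128*z - 128) + y*(240*z^2 + 136*z + 124) + 210*z^2 + 217*z + 35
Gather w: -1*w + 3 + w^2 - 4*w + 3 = w^2 - 5*w + 6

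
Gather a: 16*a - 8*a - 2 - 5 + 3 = 8*a - 4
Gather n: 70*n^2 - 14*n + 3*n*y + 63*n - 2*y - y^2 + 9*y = 70*n^2 + n*(3*y + 49) - y^2 + 7*y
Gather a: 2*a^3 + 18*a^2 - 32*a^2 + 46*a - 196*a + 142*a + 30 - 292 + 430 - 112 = 2*a^3 - 14*a^2 - 8*a + 56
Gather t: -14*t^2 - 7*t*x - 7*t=-14*t^2 + t*(-7*x - 7)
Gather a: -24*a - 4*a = -28*a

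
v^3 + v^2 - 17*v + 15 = (v - 3)*(v - 1)*(v + 5)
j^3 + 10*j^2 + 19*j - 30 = (j - 1)*(j + 5)*(j + 6)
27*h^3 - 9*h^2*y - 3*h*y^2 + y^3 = (-3*h + y)^2*(3*h + y)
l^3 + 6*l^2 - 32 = (l - 2)*(l + 4)^2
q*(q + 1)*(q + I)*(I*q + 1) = I*q^4 + I*q^3 + I*q^2 + I*q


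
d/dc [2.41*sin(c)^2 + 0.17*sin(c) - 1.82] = (4.82*sin(c) + 0.17)*cos(c)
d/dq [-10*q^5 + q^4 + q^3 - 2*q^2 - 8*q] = -50*q^4 + 4*q^3 + 3*q^2 - 4*q - 8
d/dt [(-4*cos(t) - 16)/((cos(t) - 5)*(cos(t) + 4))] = -4*sin(t)/(cos(t) - 5)^2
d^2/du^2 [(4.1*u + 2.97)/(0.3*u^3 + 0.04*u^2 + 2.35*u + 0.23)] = (2.214*u^5 + 3.5028*u^4 - 5.19764000000001*u^3 + 9.196812*u^2 + 0.219180000000001*u + 28.316902)/(0.027*u^9 + 0.0108*u^8 + 0.63594*u^7 + 0.231364*u^6 + 4.99809*u^5 + 1.636704*u^4 + 13.155205*u^3 + 3.816873*u^2 + 0.372945*u + 0.012167)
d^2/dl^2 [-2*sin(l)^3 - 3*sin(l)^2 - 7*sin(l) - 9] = 18*sin(l)^3 + 12*sin(l)^2 - 5*sin(l) - 6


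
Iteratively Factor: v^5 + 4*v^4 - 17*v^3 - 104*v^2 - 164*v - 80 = (v + 2)*(v^4 + 2*v^3 - 21*v^2 - 62*v - 40) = (v + 1)*(v + 2)*(v^3 + v^2 - 22*v - 40) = (v + 1)*(v + 2)^2*(v^2 - v - 20) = (v + 1)*(v + 2)^2*(v + 4)*(v - 5)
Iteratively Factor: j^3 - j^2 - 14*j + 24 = (j + 4)*(j^2 - 5*j + 6) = (j - 2)*(j + 4)*(j - 3)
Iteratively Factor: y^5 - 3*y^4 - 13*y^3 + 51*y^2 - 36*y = (y - 3)*(y^4 - 13*y^2 + 12*y) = y*(y - 3)*(y^3 - 13*y + 12) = y*(y - 3)*(y - 1)*(y^2 + y - 12) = y*(y - 3)*(y - 1)*(y + 4)*(y - 3)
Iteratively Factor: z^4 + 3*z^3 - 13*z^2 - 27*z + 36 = (z + 4)*(z^3 - z^2 - 9*z + 9) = (z - 3)*(z + 4)*(z^2 + 2*z - 3) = (z - 3)*(z - 1)*(z + 4)*(z + 3)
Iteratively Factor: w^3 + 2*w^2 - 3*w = (w + 3)*(w^2 - w) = w*(w + 3)*(w - 1)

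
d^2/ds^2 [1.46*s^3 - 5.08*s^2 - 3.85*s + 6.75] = 8.76*s - 10.16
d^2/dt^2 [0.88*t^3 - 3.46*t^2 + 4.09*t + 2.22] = 5.28*t - 6.92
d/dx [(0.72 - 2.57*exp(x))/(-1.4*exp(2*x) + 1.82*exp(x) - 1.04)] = (-3.598*exp(2*x) + 2.016*exp(x) + 1.3624)*exp(x)/(1.96*exp(4*x) - 5.096*exp(3*x) + 6.2244*exp(2*x) - 3.7856*exp(x) + 1.0816)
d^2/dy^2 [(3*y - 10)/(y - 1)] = -14/(y - 1)^3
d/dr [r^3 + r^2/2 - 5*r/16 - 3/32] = 3*r^2 + r - 5/16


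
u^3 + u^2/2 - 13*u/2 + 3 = (u - 2)*(u - 1/2)*(u + 3)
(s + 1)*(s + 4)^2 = s^3 + 9*s^2 + 24*s + 16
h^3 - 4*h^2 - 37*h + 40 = (h - 8)*(h - 1)*(h + 5)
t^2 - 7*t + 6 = (t - 6)*(t - 1)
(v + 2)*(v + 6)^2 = v^3 + 14*v^2 + 60*v + 72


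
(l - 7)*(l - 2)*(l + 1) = l^3 - 8*l^2 + 5*l + 14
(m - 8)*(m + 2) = m^2 - 6*m - 16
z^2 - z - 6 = (z - 3)*(z + 2)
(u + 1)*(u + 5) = u^2 + 6*u + 5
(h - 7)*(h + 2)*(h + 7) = h^3 + 2*h^2 - 49*h - 98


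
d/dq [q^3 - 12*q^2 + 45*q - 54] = 3*q^2 - 24*q + 45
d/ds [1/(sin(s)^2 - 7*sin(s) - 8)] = (7 - 2*sin(s))*cos(s)/((sin(s) - 8)^2*(sin(s) + 1)^2)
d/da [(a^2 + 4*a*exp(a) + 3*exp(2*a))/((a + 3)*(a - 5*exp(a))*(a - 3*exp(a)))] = (2*(a + 3)*(a - 5*exp(a))*(a - 3*exp(a))*(2*a*exp(a) + a + 3*exp(2*a) + 2*exp(a)) + (a + 3)*(a - 5*exp(a))*(3*exp(a) - 1)*(a^2 + 4*a*exp(a) + 3*exp(2*a)) + (a + 3)*(a - 3*exp(a))*(5*exp(a) - 1)*(a^2 + 4*a*exp(a) + 3*exp(2*a)) - (a - 5*exp(a))*(a - 3*exp(a))*(a^2 + 4*a*exp(a) + 3*exp(2*a)))/((a + 3)^2*(a - 5*exp(a))^2*(a - 3*exp(a))^2)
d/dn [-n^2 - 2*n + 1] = -2*n - 2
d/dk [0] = 0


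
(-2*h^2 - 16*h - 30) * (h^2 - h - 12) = -2*h^4 - 14*h^3 + 10*h^2 + 222*h + 360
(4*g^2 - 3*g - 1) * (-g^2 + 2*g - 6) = -4*g^4 + 11*g^3 - 29*g^2 + 16*g + 6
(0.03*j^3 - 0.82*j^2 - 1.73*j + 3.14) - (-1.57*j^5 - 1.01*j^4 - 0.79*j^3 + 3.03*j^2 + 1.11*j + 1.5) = 1.57*j^5 + 1.01*j^4 + 0.82*j^3 - 3.85*j^2 - 2.84*j + 1.64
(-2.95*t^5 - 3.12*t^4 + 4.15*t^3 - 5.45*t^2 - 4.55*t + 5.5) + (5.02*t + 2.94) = -2.95*t^5 - 3.12*t^4 + 4.15*t^3 - 5.45*t^2 + 0.47*t + 8.44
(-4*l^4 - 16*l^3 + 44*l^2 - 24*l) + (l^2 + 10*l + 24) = -4*l^4 - 16*l^3 + 45*l^2 - 14*l + 24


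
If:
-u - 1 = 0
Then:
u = -1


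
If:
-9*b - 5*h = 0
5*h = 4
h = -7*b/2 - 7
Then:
No Solution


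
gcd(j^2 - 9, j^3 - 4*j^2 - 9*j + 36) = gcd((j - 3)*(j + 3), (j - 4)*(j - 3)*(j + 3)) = j^2 - 9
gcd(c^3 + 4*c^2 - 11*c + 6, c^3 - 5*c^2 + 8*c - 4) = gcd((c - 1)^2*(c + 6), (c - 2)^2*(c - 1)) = c - 1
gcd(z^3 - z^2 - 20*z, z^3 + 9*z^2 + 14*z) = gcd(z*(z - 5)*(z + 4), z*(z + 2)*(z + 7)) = z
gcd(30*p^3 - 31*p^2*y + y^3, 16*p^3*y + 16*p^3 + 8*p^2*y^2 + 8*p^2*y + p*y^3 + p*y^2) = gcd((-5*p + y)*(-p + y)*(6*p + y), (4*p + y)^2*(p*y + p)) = 1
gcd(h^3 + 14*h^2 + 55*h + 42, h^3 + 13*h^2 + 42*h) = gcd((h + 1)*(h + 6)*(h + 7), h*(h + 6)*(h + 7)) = h^2 + 13*h + 42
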